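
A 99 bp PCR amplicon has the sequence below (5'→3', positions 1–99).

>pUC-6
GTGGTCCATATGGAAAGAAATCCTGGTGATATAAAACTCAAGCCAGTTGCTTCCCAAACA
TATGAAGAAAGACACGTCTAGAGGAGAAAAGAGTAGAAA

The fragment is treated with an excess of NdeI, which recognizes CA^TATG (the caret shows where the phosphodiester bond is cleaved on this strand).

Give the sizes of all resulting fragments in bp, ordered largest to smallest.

NdeI sites (CATATG) start at positions 7, 59.
NdeI cuts after base 2 of each site, so after positions 8, 60.
Linear molecule, 2 cuts → 3 fragments:
  1–8 → 8 bp
  9–60 → 52 bp
  61–99 → 39 bp
Sorted largest to smallest: 52, 39, 8 bp.

52, 39, 8 bp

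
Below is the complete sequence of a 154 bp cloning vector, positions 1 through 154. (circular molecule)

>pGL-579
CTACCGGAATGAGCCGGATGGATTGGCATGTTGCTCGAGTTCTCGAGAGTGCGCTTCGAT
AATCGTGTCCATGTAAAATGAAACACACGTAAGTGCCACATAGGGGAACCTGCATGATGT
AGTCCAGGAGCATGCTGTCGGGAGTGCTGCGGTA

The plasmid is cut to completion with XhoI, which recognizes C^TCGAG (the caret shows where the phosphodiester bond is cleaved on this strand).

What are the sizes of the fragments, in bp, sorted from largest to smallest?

XhoI sites (CTCGAG) start at positions 34, 42.
XhoI cuts after the first base of each site, so after positions 34, 42.
Circular molecule, 2 cuts → 2 fragments:
  35–42 → 8 bp
  43–154 then 1–34 → 112 + 34 = 146 bp
Sorted largest to smallest: 146, 8 bp.

146, 8 bp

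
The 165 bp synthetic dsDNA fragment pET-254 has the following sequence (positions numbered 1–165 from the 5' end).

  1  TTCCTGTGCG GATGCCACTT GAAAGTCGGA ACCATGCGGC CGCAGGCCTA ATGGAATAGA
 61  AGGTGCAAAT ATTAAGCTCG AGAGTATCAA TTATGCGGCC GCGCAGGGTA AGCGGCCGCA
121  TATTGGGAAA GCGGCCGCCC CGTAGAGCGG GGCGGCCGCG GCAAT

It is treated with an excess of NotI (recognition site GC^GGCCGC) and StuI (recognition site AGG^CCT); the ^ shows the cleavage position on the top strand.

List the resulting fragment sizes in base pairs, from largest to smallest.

NotI sites (GCGGCCGC) start at positions 36, 95, 112, 131, 152.
NotI cuts after base 2 of each site, so after positions 37, 96, 113, 132, 153.
The StuI site (AGGCCT) starts at position 44.
StuI cuts after base 3 of each site, so after position 46.
Combined cut positions: 37, 46, 96, 113, 132, 153.
Linear molecule, 6 cuts → 7 fragments:
  1–37 → 37 bp
  38–46 → 9 bp
  47–96 → 50 bp
  97–113 → 17 bp
  114–132 → 19 bp
  133–153 → 21 bp
  154–165 → 12 bp
Sorted largest to smallest: 50, 37, 21, 19, 17, 12, 9 bp.

50, 37, 21, 19, 17, 12, 9 bp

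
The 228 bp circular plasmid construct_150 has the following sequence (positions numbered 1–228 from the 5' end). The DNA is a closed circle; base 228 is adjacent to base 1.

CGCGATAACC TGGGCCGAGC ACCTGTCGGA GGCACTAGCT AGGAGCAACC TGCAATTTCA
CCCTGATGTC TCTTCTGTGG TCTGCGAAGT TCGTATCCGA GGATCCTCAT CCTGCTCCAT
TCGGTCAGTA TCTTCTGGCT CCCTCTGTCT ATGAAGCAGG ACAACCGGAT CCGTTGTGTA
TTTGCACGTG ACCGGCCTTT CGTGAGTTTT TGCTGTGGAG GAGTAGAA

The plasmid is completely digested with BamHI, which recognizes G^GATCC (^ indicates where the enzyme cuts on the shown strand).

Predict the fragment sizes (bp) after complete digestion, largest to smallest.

162, 66 bp

BamHI sites (GGATCC) start at positions 101, 167.
BamHI cuts after the first base of each site, so after positions 101, 167.
Circular molecule, 2 cuts → 2 fragments:
  102–167 → 66 bp
  168–228 then 1–101 → 61 + 101 = 162 bp
Sorted largest to smallest: 162, 66 bp.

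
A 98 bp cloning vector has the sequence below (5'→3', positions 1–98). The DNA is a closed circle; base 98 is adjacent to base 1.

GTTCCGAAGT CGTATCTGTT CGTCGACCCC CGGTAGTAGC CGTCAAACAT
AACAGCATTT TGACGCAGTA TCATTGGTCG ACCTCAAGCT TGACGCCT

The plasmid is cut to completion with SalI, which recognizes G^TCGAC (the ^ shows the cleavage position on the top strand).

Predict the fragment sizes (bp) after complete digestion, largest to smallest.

SalI sites (GTCGAC) start at positions 22, 77.
SalI cuts after the first base of each site, so after positions 22, 77.
Circular molecule, 2 cuts → 2 fragments:
  23–77 → 55 bp
  78–98 then 1–22 → 21 + 22 = 43 bp
Sorted largest to smallest: 55, 43 bp.

55, 43 bp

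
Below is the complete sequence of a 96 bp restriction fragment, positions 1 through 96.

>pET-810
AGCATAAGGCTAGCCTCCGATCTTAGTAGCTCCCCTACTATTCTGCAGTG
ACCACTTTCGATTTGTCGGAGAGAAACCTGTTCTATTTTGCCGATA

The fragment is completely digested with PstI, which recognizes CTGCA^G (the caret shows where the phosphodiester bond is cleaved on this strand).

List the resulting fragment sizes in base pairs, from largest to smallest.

The PstI site (CTGCAG) starts at position 43.
PstI cuts after base 5 of each site (before the last base), so after position 47.
Linear molecule, 1 cut → 2 fragments:
  1–47 → 47 bp
  48–96 → 49 bp
Sorted largest to smallest: 49, 47 bp.

49, 47 bp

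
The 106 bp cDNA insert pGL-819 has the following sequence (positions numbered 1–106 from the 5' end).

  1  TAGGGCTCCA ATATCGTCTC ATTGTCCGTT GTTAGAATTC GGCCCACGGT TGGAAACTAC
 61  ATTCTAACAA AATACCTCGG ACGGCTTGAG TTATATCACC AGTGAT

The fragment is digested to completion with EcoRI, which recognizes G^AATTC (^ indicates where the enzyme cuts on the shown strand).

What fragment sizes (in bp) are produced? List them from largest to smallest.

71, 35 bp

The EcoRI site (GAATTC) starts at position 35.
EcoRI cuts after the first base of each site, so after position 35.
Linear molecule, 1 cut → 2 fragments:
  1–35 → 35 bp
  36–106 → 71 bp
Sorted largest to smallest: 71, 35 bp.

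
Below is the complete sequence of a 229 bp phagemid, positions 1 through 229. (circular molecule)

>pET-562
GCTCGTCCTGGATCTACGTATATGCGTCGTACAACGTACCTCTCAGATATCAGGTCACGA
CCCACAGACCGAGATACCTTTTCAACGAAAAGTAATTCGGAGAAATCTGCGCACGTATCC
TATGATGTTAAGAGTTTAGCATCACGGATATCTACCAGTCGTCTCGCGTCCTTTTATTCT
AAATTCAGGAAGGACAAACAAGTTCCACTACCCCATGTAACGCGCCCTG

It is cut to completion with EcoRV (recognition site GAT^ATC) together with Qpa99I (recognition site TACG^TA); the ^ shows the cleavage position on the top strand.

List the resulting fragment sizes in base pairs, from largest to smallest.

EcoRV sites (GATATC) start at positions 46, 147.
EcoRV cuts after base 3 of each site, so after positions 48, 149.
The Qpa99I site (TACGTA) starts at position 15.
Qpa99I cuts after base 4 of each site, so after position 18.
Combined cut positions: 18, 48, 149.
Circular molecule, 3 cuts → 3 fragments:
  19–48 → 30 bp
  49–149 → 101 bp
  150–229 then 1–18 → 80 + 18 = 98 bp
Sorted largest to smallest: 101, 98, 30 bp.

101, 98, 30 bp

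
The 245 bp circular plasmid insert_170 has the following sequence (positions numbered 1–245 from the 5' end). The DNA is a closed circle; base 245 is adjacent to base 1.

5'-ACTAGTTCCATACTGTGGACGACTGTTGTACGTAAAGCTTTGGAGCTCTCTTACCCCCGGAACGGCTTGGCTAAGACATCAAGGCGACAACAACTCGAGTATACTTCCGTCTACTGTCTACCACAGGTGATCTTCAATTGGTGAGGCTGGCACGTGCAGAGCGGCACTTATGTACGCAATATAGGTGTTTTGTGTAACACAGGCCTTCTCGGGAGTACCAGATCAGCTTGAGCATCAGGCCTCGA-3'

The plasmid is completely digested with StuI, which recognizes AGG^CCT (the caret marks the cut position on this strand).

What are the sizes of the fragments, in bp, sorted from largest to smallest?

209, 36 bp

StuI sites (AGGCCT) start at positions 201, 237.
StuI cuts after base 3 of each site, so after positions 203, 239.
Circular molecule, 2 cuts → 2 fragments:
  204–239 → 36 bp
  240–245 then 1–203 → 6 + 203 = 209 bp
Sorted largest to smallest: 209, 36 bp.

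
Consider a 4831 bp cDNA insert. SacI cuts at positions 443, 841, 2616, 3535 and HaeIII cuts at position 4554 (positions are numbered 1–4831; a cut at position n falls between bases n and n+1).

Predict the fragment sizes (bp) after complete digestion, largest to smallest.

1775, 1019, 919, 443, 398, 277 bp

Combined cut positions (sorted): 443, 841, 2616, 3535, 4554.
Linear molecule, 5 cuts → 6 fragments:
  443 − 0 = 443 bp
  841 − 443 = 398 bp
  2616 − 841 = 1775 bp
  3535 − 2616 = 919 bp
  4554 − 3535 = 1019 bp
  4831 − 4554 = 277 bp
Sorted largest to smallest: 1775, 1019, 919, 443, 398, 277 bp.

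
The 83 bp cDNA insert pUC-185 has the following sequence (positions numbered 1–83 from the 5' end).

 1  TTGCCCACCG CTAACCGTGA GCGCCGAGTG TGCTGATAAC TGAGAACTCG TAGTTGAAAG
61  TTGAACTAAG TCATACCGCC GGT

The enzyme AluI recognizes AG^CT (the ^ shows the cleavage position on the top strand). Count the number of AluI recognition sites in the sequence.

No occurrence of AGCT is present in the sequence.
AluI does not cut: 0 sites.

0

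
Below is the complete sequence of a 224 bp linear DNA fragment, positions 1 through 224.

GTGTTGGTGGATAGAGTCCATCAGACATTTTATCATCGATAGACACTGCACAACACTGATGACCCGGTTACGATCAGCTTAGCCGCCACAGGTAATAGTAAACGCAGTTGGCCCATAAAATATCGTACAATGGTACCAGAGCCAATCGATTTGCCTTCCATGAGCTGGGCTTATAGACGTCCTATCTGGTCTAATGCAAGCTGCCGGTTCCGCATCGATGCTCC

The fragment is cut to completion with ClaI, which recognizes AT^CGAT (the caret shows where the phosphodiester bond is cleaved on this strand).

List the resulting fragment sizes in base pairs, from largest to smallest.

110, 69, 36, 9 bp

ClaI sites (ATCGAT) start at positions 35, 145, 214.
ClaI cuts after base 2 of each site, so after positions 36, 146, 215.
Linear molecule, 3 cuts → 4 fragments:
  1–36 → 36 bp
  37–146 → 110 bp
  147–215 → 69 bp
  216–224 → 9 bp
Sorted largest to smallest: 110, 69, 36, 9 bp.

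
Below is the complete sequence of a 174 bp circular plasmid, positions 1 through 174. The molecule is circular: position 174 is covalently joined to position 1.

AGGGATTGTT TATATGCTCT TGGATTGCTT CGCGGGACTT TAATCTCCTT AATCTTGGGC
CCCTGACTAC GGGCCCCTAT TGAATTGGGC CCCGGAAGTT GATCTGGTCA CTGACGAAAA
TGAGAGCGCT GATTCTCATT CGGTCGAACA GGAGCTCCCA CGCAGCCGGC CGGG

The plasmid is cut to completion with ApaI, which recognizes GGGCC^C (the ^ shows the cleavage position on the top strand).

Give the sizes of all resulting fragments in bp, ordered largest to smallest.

ApaI sites (GGGCCC) start at positions 57, 71, 87.
ApaI cuts after base 5 of each site (before the last base), so after positions 61, 75, 91.
Circular molecule, 3 cuts → 3 fragments:
  62–75 → 14 bp
  76–91 → 16 bp
  92–174 then 1–61 → 83 + 61 = 144 bp
Sorted largest to smallest: 144, 16, 14 bp.

144, 16, 14 bp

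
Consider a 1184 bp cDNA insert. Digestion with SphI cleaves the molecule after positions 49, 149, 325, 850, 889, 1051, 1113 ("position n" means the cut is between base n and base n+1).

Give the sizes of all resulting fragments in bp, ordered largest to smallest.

525, 176, 162, 100, 71, 62, 49, 39 bp

Linear molecule, 7 cuts → 8 fragments:
  49 − 0 = 49 bp
  149 − 49 = 100 bp
  325 − 149 = 176 bp
  850 − 325 = 525 bp
  889 − 850 = 39 bp
  1051 − 889 = 162 bp
  1113 − 1051 = 62 bp
  1184 − 1113 = 71 bp
Sorted largest to smallest: 525, 176, 162, 100, 71, 62, 49, 39 bp.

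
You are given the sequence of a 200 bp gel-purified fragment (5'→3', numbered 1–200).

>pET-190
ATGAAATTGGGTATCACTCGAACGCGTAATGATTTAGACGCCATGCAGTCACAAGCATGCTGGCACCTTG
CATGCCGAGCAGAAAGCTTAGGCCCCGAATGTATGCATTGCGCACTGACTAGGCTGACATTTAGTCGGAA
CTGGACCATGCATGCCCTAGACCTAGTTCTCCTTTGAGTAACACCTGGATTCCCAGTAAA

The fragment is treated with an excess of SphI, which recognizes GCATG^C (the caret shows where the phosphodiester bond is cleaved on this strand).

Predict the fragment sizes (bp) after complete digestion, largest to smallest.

80, 59, 46, 15 bp

SphI sites (GCATGC) start at positions 55, 70, 150.
SphI cuts after base 5 of each site (before the last base), so after positions 59, 74, 154.
Linear molecule, 3 cuts → 4 fragments:
  1–59 → 59 bp
  60–74 → 15 bp
  75–154 → 80 bp
  155–200 → 46 bp
Sorted largest to smallest: 80, 59, 46, 15 bp.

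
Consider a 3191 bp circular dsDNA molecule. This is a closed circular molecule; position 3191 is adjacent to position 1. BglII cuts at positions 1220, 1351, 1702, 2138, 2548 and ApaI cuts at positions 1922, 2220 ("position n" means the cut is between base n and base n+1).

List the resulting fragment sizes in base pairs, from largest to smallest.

1863, 351, 328, 220, 216, 131, 82 bp

Combined cut positions (sorted): 1220, 1351, 1702, 1922, 2138, 2220, 2548.
Circular molecule, 7 cuts → 7 fragments:
  1351 − 1220 = 131 bp
  1702 − 1351 = 351 bp
  1922 − 1702 = 220 bp
  2138 − 1922 = 216 bp
  2220 − 2138 = 82 bp
  2548 − 2220 = 328 bp
  wrap: 3191 − 2548 + 1220 = 1863 bp
Sorted largest to smallest: 1863, 351, 328, 220, 216, 131, 82 bp.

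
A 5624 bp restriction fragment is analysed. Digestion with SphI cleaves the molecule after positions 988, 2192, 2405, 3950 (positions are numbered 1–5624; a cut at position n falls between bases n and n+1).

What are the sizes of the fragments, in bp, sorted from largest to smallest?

1674, 1545, 1204, 988, 213 bp

Linear molecule, 4 cuts → 5 fragments:
  988 − 0 = 988 bp
  2192 − 988 = 1204 bp
  2405 − 2192 = 213 bp
  3950 − 2405 = 1545 bp
  5624 − 3950 = 1674 bp
Sorted largest to smallest: 1674, 1545, 1204, 988, 213 bp.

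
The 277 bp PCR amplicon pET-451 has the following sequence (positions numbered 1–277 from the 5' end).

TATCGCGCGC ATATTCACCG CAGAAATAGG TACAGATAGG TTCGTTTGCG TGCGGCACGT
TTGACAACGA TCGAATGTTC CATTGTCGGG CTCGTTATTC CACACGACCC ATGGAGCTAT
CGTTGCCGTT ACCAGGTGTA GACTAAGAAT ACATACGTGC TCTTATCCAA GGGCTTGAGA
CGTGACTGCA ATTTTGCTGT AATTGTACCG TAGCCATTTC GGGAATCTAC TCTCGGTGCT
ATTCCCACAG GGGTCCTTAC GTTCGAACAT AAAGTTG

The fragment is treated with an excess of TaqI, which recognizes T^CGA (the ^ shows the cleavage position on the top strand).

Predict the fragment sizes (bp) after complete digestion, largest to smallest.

192, 71, 14 bp

TaqI sites (TCGA) start at positions 71, 263.
TaqI cuts after the first base of each site, so after positions 71, 263.
Linear molecule, 2 cuts → 3 fragments:
  1–71 → 71 bp
  72–263 → 192 bp
  264–277 → 14 bp
Sorted largest to smallest: 192, 71, 14 bp.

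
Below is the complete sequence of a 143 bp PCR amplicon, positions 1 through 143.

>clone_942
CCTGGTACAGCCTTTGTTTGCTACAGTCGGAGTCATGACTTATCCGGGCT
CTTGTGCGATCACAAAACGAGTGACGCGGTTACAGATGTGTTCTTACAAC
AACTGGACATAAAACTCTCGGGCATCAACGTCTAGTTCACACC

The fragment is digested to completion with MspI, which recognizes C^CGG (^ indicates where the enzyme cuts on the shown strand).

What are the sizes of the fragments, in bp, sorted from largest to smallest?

99, 44 bp

The MspI site (CCGG) starts at position 44.
MspI cuts after the first base of each site, so after position 44.
Linear molecule, 1 cut → 2 fragments:
  1–44 → 44 bp
  45–143 → 99 bp
Sorted largest to smallest: 99, 44 bp.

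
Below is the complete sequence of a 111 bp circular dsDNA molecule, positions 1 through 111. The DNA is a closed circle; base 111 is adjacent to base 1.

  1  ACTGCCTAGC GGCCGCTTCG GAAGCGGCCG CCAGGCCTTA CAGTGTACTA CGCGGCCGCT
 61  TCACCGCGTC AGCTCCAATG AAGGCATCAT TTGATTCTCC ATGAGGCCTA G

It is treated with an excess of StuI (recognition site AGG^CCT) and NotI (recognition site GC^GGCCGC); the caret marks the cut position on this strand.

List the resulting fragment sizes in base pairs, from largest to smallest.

StuI sites (AGGCCT) start at positions 33, 104.
StuI cuts after base 3 of each site, so after positions 35, 106.
NotI sites (GCGGCCGC) start at positions 9, 24, 52.
NotI cuts after base 2 of each site, so after positions 10, 25, 53.
Combined cut positions: 10, 25, 35, 53, 106.
Circular molecule, 5 cuts → 5 fragments:
  11–25 → 15 bp
  26–35 → 10 bp
  36–53 → 18 bp
  54–106 → 53 bp
  107–111 then 1–10 → 5 + 10 = 15 bp
Sorted largest to smallest: 53, 18, 15, 15, 10 bp.

53, 18, 15, 15, 10 bp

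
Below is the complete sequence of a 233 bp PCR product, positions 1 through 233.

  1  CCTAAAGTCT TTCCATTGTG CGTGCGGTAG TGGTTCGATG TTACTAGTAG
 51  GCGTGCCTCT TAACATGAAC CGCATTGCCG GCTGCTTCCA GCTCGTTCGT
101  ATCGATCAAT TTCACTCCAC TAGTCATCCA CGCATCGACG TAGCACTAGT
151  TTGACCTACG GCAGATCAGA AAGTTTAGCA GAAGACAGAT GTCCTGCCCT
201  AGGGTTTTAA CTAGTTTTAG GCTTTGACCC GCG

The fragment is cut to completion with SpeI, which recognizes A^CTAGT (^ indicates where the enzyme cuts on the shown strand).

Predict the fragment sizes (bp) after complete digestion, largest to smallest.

SpeI sites (ACTAGT) start at positions 43, 119, 145, 210.
SpeI cuts after the first base of each site, so after positions 43, 119, 145, 210.
Linear molecule, 4 cuts → 5 fragments:
  1–43 → 43 bp
  44–119 → 76 bp
  120–145 → 26 bp
  146–210 → 65 bp
  211–233 → 23 bp
Sorted largest to smallest: 76, 65, 43, 26, 23 bp.

76, 65, 43, 26, 23 bp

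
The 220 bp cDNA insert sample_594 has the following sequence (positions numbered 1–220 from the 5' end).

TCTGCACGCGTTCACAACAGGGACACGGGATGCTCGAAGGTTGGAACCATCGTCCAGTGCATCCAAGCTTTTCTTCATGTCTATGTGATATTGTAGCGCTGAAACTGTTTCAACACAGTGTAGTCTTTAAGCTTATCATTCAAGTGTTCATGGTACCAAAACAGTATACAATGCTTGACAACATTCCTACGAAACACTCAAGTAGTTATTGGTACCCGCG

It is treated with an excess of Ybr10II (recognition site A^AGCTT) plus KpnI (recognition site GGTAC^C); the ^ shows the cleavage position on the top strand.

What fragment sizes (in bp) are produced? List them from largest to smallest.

Ybr10II sites (AAGCTT) start at positions 65, 129.
Ybr10II cuts after the first base of each site, so after positions 65, 129.
KpnI sites (GGTACC) start at positions 152, 211.
KpnI cuts after base 5 of each site (before the last base), so after positions 156, 215.
Combined cut positions: 65, 129, 156, 215.
Linear molecule, 4 cuts → 5 fragments:
  1–65 → 65 bp
  66–129 → 64 bp
  130–156 → 27 bp
  157–215 → 59 bp
  216–220 → 5 bp
Sorted largest to smallest: 65, 64, 59, 27, 5 bp.

65, 64, 59, 27, 5 bp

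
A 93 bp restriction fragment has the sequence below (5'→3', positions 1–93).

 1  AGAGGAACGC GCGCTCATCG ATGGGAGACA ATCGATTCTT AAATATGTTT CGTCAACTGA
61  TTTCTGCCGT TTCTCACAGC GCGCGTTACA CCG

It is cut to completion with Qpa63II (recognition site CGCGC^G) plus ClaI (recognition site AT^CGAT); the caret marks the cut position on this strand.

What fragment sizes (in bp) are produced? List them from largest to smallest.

52, 14, 12, 9, 6 bp

Qpa63II sites (CGCGCG) start at positions 8, 80.
Qpa63II cuts after base 5 of each site (before the last base), so after positions 12, 84.
ClaI sites (ATCGAT) start at positions 17, 31.
ClaI cuts after base 2 of each site, so after positions 18, 32.
Combined cut positions: 12, 18, 32, 84.
Linear molecule, 4 cuts → 5 fragments:
  1–12 → 12 bp
  13–18 → 6 bp
  19–32 → 14 bp
  33–84 → 52 bp
  85–93 → 9 bp
Sorted largest to smallest: 52, 14, 12, 9, 6 bp.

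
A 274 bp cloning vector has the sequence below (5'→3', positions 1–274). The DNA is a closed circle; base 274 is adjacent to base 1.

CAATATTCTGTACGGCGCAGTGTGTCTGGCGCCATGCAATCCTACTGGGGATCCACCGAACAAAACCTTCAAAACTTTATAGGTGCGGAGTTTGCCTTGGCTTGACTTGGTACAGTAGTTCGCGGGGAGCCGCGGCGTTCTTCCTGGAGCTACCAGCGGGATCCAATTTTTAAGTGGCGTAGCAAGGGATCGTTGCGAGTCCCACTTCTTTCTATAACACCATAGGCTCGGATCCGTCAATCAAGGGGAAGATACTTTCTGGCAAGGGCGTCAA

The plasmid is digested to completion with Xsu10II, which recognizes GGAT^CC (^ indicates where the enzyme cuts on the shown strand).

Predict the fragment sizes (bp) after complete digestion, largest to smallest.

Xsu10II sites (GGATCC) start at positions 49, 159, 230.
Xsu10II cuts after base 4 of each site, so after positions 52, 162, 233.
Circular molecule, 3 cuts → 3 fragments:
  53–162 → 110 bp
  163–233 → 71 bp
  234–274 then 1–52 → 41 + 52 = 93 bp
Sorted largest to smallest: 110, 93, 71 bp.

110, 93, 71 bp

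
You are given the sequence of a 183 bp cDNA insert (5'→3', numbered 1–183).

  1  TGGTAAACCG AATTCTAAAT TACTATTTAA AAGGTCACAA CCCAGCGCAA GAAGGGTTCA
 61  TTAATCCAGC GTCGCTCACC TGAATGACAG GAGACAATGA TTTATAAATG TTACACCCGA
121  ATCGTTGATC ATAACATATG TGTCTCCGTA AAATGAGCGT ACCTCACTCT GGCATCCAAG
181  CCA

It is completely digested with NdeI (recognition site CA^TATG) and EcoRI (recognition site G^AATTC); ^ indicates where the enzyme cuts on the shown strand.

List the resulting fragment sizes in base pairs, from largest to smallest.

126, 47, 10 bp

The NdeI site (CATATG) starts at position 135.
NdeI cuts after base 2 of each site, so after position 136.
The EcoRI site (GAATTC) starts at position 10.
EcoRI cuts after the first base of each site, so after position 10.
Combined cut positions: 10, 136.
Linear molecule, 2 cuts → 3 fragments:
  1–10 → 10 bp
  11–136 → 126 bp
  137–183 → 47 bp
Sorted largest to smallest: 126, 47, 10 bp.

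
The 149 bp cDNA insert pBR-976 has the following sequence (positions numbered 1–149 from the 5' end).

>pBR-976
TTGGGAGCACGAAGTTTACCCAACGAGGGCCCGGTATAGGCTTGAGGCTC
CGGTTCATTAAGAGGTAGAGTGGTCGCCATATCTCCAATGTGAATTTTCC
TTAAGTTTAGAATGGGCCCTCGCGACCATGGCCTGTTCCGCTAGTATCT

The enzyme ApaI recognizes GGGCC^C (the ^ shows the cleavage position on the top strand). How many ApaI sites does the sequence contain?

2

GGGCCC occurs starting at positions 27, 114.
ApaI cuts at 2 sites.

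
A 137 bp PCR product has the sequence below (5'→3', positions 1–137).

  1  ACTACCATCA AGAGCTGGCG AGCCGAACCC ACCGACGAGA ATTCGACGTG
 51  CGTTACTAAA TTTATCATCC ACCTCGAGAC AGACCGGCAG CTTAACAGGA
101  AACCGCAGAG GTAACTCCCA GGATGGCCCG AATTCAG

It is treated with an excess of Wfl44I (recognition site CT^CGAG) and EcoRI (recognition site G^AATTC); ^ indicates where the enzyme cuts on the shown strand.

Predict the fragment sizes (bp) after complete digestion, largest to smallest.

56, 39, 35, 7 bp

The Wfl44I site (CTCGAG) starts at position 73.
Wfl44I cuts after base 2 of each site, so after position 74.
EcoRI sites (GAATTC) start at positions 39, 130.
EcoRI cuts after the first base of each site, so after positions 39, 130.
Combined cut positions: 39, 74, 130.
Linear molecule, 3 cuts → 4 fragments:
  1–39 → 39 bp
  40–74 → 35 bp
  75–130 → 56 bp
  131–137 → 7 bp
Sorted largest to smallest: 56, 39, 35, 7 bp.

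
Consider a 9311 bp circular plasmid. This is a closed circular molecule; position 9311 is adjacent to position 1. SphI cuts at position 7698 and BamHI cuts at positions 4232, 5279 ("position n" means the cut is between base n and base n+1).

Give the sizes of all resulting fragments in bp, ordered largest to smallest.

Combined cut positions (sorted): 4232, 5279, 7698.
Circular molecule, 3 cuts → 3 fragments:
  5279 − 4232 = 1047 bp
  7698 − 5279 = 2419 bp
  wrap: 9311 − 7698 + 4232 = 5845 bp
Sorted largest to smallest: 5845, 2419, 1047 bp.

5845, 2419, 1047 bp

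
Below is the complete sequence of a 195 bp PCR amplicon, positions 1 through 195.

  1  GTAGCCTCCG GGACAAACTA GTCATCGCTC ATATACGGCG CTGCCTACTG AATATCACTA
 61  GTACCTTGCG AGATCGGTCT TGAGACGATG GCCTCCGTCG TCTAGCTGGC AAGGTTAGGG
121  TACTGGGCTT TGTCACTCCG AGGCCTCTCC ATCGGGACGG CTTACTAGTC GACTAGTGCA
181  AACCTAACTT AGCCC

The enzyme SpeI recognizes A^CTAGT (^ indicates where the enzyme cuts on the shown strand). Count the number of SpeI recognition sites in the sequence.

ACTAGT occurs starting at positions 17, 57, 164, 172.
SpeI cuts at 4 sites.

4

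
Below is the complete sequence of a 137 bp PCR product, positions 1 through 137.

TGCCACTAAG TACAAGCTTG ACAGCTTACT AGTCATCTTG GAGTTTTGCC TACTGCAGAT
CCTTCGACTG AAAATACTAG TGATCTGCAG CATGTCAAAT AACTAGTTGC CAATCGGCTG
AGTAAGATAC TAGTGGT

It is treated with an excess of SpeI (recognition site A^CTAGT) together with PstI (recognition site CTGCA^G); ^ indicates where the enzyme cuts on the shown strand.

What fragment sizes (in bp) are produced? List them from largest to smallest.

SpeI sites (ACTAGT) start at positions 28, 76, 102, 129.
SpeI cuts after the first base of each site, so after positions 28, 76, 102, 129.
PstI sites (CTGCAG) start at positions 53, 85.
PstI cuts after base 5 of each site (before the last base), so after positions 57, 89.
Combined cut positions: 28, 57, 76, 89, 102, 129.
Linear molecule, 6 cuts → 7 fragments:
  1–28 → 28 bp
  29–57 → 29 bp
  58–76 → 19 bp
  77–89 → 13 bp
  90–102 → 13 bp
  103–129 → 27 bp
  130–137 → 8 bp
Sorted largest to smallest: 29, 28, 27, 19, 13, 13, 8 bp.

29, 28, 27, 19, 13, 13, 8 bp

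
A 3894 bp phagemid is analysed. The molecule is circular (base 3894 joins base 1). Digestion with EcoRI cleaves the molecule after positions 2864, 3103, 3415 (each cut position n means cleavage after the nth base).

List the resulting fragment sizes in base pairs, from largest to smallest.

3343, 312, 239 bp

Circular molecule, 3 cuts → 3 fragments:
  3103 − 2864 = 239 bp
  3415 − 3103 = 312 bp
  wrap: 3894 − 3415 + 2864 = 3343 bp
Sorted largest to smallest: 3343, 312, 239 bp.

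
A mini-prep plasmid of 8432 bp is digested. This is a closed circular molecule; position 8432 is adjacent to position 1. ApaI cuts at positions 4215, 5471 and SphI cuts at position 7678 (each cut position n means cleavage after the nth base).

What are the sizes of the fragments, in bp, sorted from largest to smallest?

4969, 2207, 1256 bp

Combined cut positions (sorted): 4215, 5471, 7678.
Circular molecule, 3 cuts → 3 fragments:
  5471 − 4215 = 1256 bp
  7678 − 5471 = 2207 bp
  wrap: 8432 − 7678 + 4215 = 4969 bp
Sorted largest to smallest: 4969, 2207, 1256 bp.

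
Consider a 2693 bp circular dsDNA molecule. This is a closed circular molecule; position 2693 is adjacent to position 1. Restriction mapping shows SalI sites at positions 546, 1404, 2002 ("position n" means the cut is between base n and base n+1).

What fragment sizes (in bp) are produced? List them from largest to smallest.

Circular molecule, 3 cuts → 3 fragments:
  1404 − 546 = 858 bp
  2002 − 1404 = 598 bp
  wrap: 2693 − 2002 + 546 = 1237 bp
Sorted largest to smallest: 1237, 858, 598 bp.

1237, 858, 598 bp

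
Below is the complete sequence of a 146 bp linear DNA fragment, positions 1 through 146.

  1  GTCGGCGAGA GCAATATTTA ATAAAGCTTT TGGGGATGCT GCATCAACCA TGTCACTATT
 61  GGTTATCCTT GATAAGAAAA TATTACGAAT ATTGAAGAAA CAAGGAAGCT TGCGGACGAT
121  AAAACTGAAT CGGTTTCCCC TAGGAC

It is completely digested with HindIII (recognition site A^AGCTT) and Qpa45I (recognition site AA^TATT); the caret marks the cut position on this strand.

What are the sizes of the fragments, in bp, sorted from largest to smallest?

HindIII sites (AAGCTT) start at positions 24, 106.
HindIII cuts after the first base of each site, so after positions 24, 106.
Qpa45I sites (AATATT) start at positions 13, 79, 88.
Qpa45I cuts after base 2 of each site, so after positions 14, 80, 89.
Combined cut positions: 14, 24, 80, 89, 106.
Linear molecule, 5 cuts → 6 fragments:
  1–14 → 14 bp
  15–24 → 10 bp
  25–80 → 56 bp
  81–89 → 9 bp
  90–106 → 17 bp
  107–146 → 40 bp
Sorted largest to smallest: 56, 40, 17, 14, 10, 9 bp.

56, 40, 17, 14, 10, 9 bp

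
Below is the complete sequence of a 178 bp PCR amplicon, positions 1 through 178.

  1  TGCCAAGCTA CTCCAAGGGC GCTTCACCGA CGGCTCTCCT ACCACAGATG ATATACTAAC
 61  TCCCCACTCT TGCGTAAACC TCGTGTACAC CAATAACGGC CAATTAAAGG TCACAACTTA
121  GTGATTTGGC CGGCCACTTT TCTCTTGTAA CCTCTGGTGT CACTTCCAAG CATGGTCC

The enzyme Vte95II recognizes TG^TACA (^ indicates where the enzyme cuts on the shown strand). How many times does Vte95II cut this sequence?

1

TGTACA occurs starting at position 84.
Vte95II cuts at 1 site.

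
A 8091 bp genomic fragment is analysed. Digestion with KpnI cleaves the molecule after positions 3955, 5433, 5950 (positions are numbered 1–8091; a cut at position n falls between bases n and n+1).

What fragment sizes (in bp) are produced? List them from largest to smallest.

3955, 2141, 1478, 517 bp

Linear molecule, 3 cuts → 4 fragments:
  3955 − 0 = 3955 bp
  5433 − 3955 = 1478 bp
  5950 − 5433 = 517 bp
  8091 − 5950 = 2141 bp
Sorted largest to smallest: 3955, 2141, 1478, 517 bp.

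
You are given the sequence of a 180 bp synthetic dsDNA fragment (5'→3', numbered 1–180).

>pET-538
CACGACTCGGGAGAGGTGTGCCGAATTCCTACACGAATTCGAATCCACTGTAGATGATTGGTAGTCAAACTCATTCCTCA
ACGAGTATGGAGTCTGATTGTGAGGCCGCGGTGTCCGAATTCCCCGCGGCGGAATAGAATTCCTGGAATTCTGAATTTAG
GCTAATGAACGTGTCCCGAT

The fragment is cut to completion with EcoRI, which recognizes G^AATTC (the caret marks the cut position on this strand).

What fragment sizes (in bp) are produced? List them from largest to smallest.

82, 34, 23, 20, 12, 9 bp

EcoRI sites (GAATTC) start at positions 23, 35, 117, 137, 146.
EcoRI cuts after the first base of each site, so after positions 23, 35, 117, 137, 146.
Linear molecule, 5 cuts → 6 fragments:
  1–23 → 23 bp
  24–35 → 12 bp
  36–117 → 82 bp
  118–137 → 20 bp
  138–146 → 9 bp
  147–180 → 34 bp
Sorted largest to smallest: 82, 34, 23, 20, 12, 9 bp.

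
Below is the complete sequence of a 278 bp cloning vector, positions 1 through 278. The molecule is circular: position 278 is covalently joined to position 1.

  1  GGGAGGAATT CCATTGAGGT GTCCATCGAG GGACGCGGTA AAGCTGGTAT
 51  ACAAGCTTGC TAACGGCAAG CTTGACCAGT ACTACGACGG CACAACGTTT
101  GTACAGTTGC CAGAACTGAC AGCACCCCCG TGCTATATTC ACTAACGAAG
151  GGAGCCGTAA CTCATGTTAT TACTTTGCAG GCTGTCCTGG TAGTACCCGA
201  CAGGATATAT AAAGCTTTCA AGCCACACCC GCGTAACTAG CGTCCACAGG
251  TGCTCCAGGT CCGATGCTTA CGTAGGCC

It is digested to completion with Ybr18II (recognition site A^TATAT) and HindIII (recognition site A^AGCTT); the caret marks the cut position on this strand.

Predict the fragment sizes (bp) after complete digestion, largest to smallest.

137, 119, 15, 7 bp

The Ybr18II site (ATATAT) starts at position 205.
Ybr18II cuts after the first base of each site, so after position 205.
HindIII sites (AAGCTT) start at positions 53, 68, 212.
HindIII cuts after the first base of each site, so after positions 53, 68, 212.
Combined cut positions: 53, 68, 205, 212.
Circular molecule, 4 cuts → 4 fragments:
  54–68 → 15 bp
  69–205 → 137 bp
  206–212 → 7 bp
  213–278 then 1–53 → 66 + 53 = 119 bp
Sorted largest to smallest: 137, 119, 15, 7 bp.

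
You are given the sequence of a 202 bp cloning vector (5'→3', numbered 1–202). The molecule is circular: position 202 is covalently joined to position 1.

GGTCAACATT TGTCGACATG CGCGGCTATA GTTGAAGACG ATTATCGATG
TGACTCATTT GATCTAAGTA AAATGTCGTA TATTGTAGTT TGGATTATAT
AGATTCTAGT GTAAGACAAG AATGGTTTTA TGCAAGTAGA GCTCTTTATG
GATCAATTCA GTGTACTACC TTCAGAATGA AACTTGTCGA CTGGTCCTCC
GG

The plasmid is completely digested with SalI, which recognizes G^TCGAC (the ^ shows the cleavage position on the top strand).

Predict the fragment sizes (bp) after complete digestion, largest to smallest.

174, 28 bp

SalI sites (GTCGAC) start at positions 12, 186.
SalI cuts after the first base of each site, so after positions 12, 186.
Circular molecule, 2 cuts → 2 fragments:
  13–186 → 174 bp
  187–202 then 1–12 → 16 + 12 = 28 bp
Sorted largest to smallest: 174, 28 bp.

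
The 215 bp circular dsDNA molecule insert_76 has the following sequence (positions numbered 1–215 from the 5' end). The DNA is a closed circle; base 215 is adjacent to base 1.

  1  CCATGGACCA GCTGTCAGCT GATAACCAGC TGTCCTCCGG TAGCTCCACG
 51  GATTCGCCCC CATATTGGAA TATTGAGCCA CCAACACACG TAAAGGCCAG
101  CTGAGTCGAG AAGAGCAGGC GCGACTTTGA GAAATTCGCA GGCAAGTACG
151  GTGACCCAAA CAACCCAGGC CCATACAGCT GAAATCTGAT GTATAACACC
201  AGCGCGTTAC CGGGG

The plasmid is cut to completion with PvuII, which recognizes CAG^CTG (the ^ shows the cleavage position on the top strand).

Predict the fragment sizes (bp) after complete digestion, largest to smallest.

78, 71, 48, 11, 7 bp

PvuII sites (CAGCTG) start at positions 9, 16, 27, 98, 176.
PvuII cuts after base 3 of each site, so after positions 11, 18, 29, 100, 178.
Circular molecule, 5 cuts → 5 fragments:
  12–18 → 7 bp
  19–29 → 11 bp
  30–100 → 71 bp
  101–178 → 78 bp
  179–215 then 1–11 → 37 + 11 = 48 bp
Sorted largest to smallest: 78, 71, 48, 11, 7 bp.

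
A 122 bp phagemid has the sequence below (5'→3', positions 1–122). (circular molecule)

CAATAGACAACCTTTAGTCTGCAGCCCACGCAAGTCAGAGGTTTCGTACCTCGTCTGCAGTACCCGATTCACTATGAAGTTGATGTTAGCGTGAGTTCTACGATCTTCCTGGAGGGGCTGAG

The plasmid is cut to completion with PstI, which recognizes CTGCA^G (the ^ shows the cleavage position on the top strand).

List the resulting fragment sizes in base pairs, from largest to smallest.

PstI sites (CTGCAG) start at positions 19, 55.
PstI cuts after base 5 of each site (before the last base), so after positions 23, 59.
Circular molecule, 2 cuts → 2 fragments:
  24–59 → 36 bp
  60–122 then 1–23 → 63 + 23 = 86 bp
Sorted largest to smallest: 86, 36 bp.

86, 36 bp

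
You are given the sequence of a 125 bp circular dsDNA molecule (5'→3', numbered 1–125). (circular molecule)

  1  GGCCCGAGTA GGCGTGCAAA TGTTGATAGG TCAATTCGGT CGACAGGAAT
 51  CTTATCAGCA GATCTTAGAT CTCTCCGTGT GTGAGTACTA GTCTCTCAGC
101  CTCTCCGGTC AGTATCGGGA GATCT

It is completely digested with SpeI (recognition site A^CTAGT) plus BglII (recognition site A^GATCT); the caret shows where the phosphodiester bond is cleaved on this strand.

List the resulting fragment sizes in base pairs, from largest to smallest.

65, 33, 20, 7 bp

The SpeI site (ACTAGT) starts at position 87.
SpeI cuts after the first base of each site, so after position 87.
BglII sites (AGATCT) start at positions 60, 67, 120.
BglII cuts after the first base of each site, so after positions 60, 67, 120.
Combined cut positions: 60, 67, 87, 120.
Circular molecule, 4 cuts → 4 fragments:
  61–67 → 7 bp
  68–87 → 20 bp
  88–120 → 33 bp
  121–125 then 1–60 → 5 + 60 = 65 bp
Sorted largest to smallest: 65, 33, 20, 7 bp.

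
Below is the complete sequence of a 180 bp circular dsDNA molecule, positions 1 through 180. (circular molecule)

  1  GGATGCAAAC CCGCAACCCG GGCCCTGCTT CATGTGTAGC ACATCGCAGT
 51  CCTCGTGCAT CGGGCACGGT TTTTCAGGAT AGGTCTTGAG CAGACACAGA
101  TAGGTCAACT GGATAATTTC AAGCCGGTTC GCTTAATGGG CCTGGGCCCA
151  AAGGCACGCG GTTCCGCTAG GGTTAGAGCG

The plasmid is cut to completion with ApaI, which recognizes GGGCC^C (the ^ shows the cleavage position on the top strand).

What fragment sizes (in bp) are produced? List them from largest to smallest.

ApaI sites (GGGCCC) start at positions 20, 144.
ApaI cuts after base 5 of each site (before the last base), so after positions 24, 148.
Circular molecule, 2 cuts → 2 fragments:
  25–148 → 124 bp
  149–180 then 1–24 → 32 + 24 = 56 bp
Sorted largest to smallest: 124, 56 bp.

124, 56 bp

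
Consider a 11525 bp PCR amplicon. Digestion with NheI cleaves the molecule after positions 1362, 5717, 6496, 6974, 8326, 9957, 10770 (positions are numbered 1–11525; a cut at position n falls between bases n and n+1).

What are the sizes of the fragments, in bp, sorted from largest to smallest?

4355, 1631, 1362, 1352, 813, 779, 755, 478 bp

Linear molecule, 7 cuts → 8 fragments:
  1362 − 0 = 1362 bp
  5717 − 1362 = 4355 bp
  6496 − 5717 = 779 bp
  6974 − 6496 = 478 bp
  8326 − 6974 = 1352 bp
  9957 − 8326 = 1631 bp
  10770 − 9957 = 813 bp
  11525 − 10770 = 755 bp
Sorted largest to smallest: 4355, 1631, 1362, 1352, 813, 779, 755, 478 bp.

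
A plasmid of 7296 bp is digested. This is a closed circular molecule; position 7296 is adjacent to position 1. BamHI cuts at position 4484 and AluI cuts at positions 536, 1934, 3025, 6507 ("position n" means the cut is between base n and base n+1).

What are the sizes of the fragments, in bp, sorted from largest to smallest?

Combined cut positions (sorted): 536, 1934, 3025, 4484, 6507.
Circular molecule, 5 cuts → 5 fragments:
  1934 − 536 = 1398 bp
  3025 − 1934 = 1091 bp
  4484 − 3025 = 1459 bp
  6507 − 4484 = 2023 bp
  wrap: 7296 − 6507 + 536 = 1325 bp
Sorted largest to smallest: 2023, 1459, 1398, 1325, 1091 bp.

2023, 1459, 1398, 1325, 1091 bp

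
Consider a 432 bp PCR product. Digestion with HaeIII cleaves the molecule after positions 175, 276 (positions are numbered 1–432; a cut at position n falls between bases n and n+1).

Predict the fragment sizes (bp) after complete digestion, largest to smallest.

175, 156, 101 bp

Linear molecule, 2 cuts → 3 fragments:
  175 − 0 = 175 bp
  276 − 175 = 101 bp
  432 − 276 = 156 bp
Sorted largest to smallest: 175, 156, 101 bp.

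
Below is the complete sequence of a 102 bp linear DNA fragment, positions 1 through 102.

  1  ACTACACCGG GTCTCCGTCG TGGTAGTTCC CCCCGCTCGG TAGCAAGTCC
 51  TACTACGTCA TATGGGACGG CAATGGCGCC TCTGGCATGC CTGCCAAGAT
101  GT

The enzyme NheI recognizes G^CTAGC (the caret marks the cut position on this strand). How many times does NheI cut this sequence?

0

No occurrence of GCTAGC is present in the sequence.
NheI does not cut: 0 sites.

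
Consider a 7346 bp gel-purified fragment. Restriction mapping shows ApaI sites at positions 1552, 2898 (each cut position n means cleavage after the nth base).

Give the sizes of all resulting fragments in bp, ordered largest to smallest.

4448, 1552, 1346 bp

Linear molecule, 2 cuts → 3 fragments:
  1552 − 0 = 1552 bp
  2898 − 1552 = 1346 bp
  7346 − 2898 = 4448 bp
Sorted largest to smallest: 4448, 1552, 1346 bp.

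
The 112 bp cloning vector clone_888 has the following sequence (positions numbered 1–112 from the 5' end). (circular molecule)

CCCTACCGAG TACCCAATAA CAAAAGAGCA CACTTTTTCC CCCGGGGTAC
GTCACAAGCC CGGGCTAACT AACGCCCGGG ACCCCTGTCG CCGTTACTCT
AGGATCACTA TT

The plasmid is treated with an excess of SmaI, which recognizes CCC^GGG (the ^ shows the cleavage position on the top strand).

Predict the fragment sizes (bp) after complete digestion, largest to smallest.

78, 18, 16 bp

SmaI sites (CCCGGG) start at positions 41, 59, 75.
SmaI cuts after base 3 of each site, so after positions 43, 61, 77.
Circular molecule, 3 cuts → 3 fragments:
  44–61 → 18 bp
  62–77 → 16 bp
  78–112 then 1–43 → 35 + 43 = 78 bp
Sorted largest to smallest: 78, 18, 16 bp.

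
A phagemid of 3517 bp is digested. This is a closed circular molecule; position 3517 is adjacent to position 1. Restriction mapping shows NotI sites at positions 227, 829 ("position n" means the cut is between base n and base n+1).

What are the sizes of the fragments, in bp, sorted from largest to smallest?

Circular molecule, 2 cuts → 2 fragments:
  829 − 227 = 602 bp
  wrap: 3517 − 829 + 227 = 2915 bp
Sorted largest to smallest: 2915, 602 bp.

2915, 602 bp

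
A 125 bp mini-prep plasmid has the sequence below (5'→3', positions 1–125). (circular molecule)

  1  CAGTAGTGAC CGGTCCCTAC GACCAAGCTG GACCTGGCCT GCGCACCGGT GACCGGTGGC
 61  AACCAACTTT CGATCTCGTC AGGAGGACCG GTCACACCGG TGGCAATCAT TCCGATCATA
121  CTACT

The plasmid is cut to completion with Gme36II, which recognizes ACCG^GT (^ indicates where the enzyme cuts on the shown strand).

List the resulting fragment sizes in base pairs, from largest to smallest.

38, 36, 35, 9, 7 bp

Gme36II sites (ACCGGT) start at positions 9, 45, 52, 87, 96.
Gme36II cuts after base 4 of each site, so after positions 12, 48, 55, 90, 99.
Circular molecule, 5 cuts → 5 fragments:
  13–48 → 36 bp
  49–55 → 7 bp
  56–90 → 35 bp
  91–99 → 9 bp
  100–125 then 1–12 → 26 + 12 = 38 bp
Sorted largest to smallest: 38, 36, 35, 9, 7 bp.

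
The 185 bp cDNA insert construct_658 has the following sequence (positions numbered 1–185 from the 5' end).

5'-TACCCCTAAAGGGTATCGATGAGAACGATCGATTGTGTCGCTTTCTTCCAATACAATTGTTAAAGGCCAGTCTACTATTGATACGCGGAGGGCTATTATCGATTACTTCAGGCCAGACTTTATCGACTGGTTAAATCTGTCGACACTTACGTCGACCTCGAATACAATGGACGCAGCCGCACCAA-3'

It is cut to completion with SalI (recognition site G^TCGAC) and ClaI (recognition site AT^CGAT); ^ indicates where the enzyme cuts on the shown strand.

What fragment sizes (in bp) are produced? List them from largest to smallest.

SalI sites (GTCGAC) start at positions 139, 151.
SalI cuts after the first base of each site, so after positions 139, 151.
ClaI sites (ATCGAT) start at positions 15, 28, 98.
ClaI cuts after base 2 of each site, so after positions 16, 29, 99.
Combined cut positions: 16, 29, 99, 139, 151.
Linear molecule, 5 cuts → 6 fragments:
  1–16 → 16 bp
  17–29 → 13 bp
  30–99 → 70 bp
  100–139 → 40 bp
  140–151 → 12 bp
  152–185 → 34 bp
Sorted largest to smallest: 70, 40, 34, 16, 13, 12 bp.

70, 40, 34, 16, 13, 12 bp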